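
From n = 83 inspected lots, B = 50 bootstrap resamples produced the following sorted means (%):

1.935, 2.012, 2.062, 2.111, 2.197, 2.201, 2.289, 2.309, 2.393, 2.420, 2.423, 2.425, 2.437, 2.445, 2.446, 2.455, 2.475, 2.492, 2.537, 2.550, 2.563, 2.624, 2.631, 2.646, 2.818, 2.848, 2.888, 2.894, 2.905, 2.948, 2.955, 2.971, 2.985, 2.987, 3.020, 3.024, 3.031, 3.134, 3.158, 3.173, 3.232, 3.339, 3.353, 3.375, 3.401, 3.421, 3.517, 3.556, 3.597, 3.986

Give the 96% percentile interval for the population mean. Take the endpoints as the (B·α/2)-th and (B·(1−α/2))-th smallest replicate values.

α = 0.04; lower rank = 50 × 0.020 = 1; upper rank = 50 × 0.980 = 49.
The 1st smallest replicate is 1.935; the 49th is 3.597.

(1.935, 3.597)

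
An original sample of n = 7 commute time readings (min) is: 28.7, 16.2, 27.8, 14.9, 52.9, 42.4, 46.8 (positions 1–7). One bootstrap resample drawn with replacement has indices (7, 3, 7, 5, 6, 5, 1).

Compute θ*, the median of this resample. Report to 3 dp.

Resample values: 46.8, 27.8, 46.8, 52.9, 42.4, 52.9, 28.7.
Sorted: 27.8, 28.7, 42.4, 46.8, 46.8, 52.9, 52.9
Median = middle value = 46.800

θ* = 46.800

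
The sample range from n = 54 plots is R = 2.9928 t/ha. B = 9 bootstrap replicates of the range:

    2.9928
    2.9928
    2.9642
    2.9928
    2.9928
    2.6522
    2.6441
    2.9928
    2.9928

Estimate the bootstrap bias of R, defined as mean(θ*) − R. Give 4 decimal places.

bias = −0.0798

mean(θ*) = (2.9928 + 2.9928 + 2.9642 + 2.9928 + 2.9928 + 2.6522 + 2.6441 + 2.9928 + 2.9928) / 9 = 2.91303
bias = 2.91303 − 2.9928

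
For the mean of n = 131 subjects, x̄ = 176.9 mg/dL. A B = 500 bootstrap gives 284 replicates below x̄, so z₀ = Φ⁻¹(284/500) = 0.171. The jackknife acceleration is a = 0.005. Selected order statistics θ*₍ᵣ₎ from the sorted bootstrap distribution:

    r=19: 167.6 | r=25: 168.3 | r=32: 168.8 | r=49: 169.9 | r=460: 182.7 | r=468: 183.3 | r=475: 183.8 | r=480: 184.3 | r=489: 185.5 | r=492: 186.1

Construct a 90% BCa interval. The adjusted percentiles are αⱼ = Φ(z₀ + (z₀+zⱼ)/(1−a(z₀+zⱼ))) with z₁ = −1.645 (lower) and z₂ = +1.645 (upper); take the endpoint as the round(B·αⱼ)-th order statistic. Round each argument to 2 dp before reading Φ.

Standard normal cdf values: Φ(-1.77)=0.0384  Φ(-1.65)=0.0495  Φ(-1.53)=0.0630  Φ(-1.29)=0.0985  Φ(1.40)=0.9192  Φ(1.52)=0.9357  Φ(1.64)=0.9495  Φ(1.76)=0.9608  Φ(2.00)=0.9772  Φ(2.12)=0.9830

Lower: z₀ + z₁ = 0.171 + (-1.645) = -1.474; 1 − a(z₀+z₁) = 1 − (0.005)(-1.474) = 1.0074; argument = 0.171 + (-1.474)/1.0074 = -1.2922 → -1.29.
α₁ = Φ(-1.29) = 0.0985; rank = round(500 × 0.0985) = 49; θ*₍49₎ = 169.9.
Upper: z₀ + z₂ = 1.816; 1 − a(z₀+z₂) = 0.9909; argument = 2.0036 → 2.00; α₂ = 0.9772; rank = 489; θ*₍489₎ = 185.5.

(169.9, 185.5)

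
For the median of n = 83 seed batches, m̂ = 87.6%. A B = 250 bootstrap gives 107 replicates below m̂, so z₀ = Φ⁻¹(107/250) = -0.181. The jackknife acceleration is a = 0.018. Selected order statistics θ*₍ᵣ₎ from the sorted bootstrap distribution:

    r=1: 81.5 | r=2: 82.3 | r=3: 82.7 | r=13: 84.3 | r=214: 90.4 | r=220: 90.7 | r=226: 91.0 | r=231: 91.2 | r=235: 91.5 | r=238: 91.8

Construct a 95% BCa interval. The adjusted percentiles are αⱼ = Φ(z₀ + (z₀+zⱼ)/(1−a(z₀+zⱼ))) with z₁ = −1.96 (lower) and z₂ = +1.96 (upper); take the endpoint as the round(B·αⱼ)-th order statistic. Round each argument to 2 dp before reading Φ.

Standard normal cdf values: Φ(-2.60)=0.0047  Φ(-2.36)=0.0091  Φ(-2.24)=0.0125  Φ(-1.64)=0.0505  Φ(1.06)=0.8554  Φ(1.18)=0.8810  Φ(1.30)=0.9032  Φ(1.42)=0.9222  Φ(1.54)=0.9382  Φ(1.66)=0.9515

(82.7, 91.8)

Lower: z₀ + z₁ = -0.181 + (-1.960) = -2.141; 1 − a(z₀+z₁) = 1 − (0.018)(-2.141) = 1.0385; argument = -0.181 + (-2.141)/1.0385 = -2.2426 → -2.24.
α₁ = Φ(-2.24) = 0.0125; rank = round(250 × 0.0125) = 3; θ*₍3₎ = 82.7.
Upper: z₀ + z₂ = 1.779; 1 − a(z₀+z₂) = 0.9680; argument = 1.6569 → 1.66; α₂ = 0.9515; rank = 238; θ*₍238₎ = 91.8.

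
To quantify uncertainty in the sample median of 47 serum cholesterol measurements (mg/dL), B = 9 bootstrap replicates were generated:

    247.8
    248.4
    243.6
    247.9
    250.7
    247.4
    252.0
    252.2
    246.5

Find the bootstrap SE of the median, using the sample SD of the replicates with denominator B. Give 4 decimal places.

Bootstrap SE is the standard deviation of the 9 replicate medians.
Mean of replicates: (247.8 + 248.4 + 243.6 + 247.9 + 250.7 + 247.4 + 252.0 + 252.2 + 246.5) / 9 = 2236.50000 / 9 = 248.50000
Sum of squared deviations: (−0.70000)² + (−0.10000)² + (−4.90000)² + (−0.60000)² + (+2.20000)² + (−1.10000)² + (+3.50000)² + (+3.70000)² + (−2.00000)² = 60.86000
Variance = 60.86000 / 9 = 6.76222
SE* = √6.76222

SE* = 2.6004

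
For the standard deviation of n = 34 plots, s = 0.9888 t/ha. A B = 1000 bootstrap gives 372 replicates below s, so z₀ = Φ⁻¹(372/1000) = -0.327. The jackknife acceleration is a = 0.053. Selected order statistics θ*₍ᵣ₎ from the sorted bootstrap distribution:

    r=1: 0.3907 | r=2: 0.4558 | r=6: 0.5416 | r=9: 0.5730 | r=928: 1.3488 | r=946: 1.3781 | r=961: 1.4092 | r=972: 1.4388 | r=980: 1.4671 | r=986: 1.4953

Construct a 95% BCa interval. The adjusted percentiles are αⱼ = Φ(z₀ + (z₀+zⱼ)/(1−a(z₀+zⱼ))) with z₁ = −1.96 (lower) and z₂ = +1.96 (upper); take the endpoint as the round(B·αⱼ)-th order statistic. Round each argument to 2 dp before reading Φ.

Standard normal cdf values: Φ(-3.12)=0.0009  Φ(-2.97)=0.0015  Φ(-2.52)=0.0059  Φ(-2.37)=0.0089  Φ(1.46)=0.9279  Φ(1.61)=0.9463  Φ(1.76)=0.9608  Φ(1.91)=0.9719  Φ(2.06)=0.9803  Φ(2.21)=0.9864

Lower: z₀ + z₁ = -0.327 + (-1.960) = -2.287; 1 − a(z₀+z₁) = 1 − (0.053)(-2.287) = 1.1212; argument = -0.327 + (-2.287)/1.1212 = -2.3668 → -2.37.
α₁ = Φ(-2.37) = 0.0089; rank = round(1000 × 0.0089) = 9; θ*₍9₎ = 0.5730.
Upper: z₀ + z₂ = 1.633; 1 − a(z₀+z₂) = 0.9135; argument = 1.4607 → 1.46; α₂ = 0.9279; rank = 928; θ*₍928₎ = 1.3488.

(0.5730, 1.3488)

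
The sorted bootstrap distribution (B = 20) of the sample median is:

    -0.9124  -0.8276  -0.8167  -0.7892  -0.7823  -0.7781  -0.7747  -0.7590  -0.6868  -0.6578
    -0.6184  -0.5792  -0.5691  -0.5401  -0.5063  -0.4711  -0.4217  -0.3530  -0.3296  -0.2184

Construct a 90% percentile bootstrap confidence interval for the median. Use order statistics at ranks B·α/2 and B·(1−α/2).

(-0.9124, -0.3296)

α = 0.10; lower rank = 20 × 0.050 = 1; upper rank = 20 × 0.950 = 19.
The 1st smallest replicate is -0.9124; the 19th is -0.3296.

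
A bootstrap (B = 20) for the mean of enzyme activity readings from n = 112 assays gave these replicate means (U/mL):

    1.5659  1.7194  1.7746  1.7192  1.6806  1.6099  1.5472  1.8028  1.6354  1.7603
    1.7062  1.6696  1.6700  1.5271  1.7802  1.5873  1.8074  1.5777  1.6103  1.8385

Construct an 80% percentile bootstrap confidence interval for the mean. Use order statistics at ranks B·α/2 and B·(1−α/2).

(1.5472, 1.8028)

Sorted replicates: 1.5271, 1.5472, 1.5659, 1.5777, 1.5873, 1.6099, 1.6103, 1.6354, 1.6696, 1.6700, 1.6806, 1.7062, 1.7192, 1.7194, 1.7603, 1.7746, 1.7802, 1.8028, 1.8074, 1.8385
α = 0.20; lower rank = 20 × 0.100 = 2; upper rank = 20 × 0.900 = 18.
The 2nd smallest replicate is 1.5472; the 18th is 1.8028.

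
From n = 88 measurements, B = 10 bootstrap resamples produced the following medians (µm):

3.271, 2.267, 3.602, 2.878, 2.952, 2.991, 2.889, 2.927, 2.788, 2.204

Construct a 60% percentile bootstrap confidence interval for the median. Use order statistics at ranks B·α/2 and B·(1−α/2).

(2.267, 2.991)

Sorted replicates: 2.204, 2.267, 2.788, 2.878, 2.889, 2.927, 2.952, 2.991, 3.271, 3.602
α = 0.40; lower rank = 10 × 0.200 = 2; upper rank = 10 × 0.800 = 8.
The 2nd smallest replicate is 2.267; the 8th is 2.991.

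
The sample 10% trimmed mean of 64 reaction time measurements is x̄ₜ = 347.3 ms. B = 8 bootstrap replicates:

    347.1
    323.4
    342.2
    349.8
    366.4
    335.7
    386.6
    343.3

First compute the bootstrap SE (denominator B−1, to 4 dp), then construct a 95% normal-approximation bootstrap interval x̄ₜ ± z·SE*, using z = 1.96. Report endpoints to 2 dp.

(309.30, 385.30)

Mean of replicates = 349.3125; sum of squared deviations = 2630.9688; SE* = √(2630.9688/7) = 19.3869
Margin = 1.96 × 19.3869 = 37.998
Interval: 347.3 ± 37.998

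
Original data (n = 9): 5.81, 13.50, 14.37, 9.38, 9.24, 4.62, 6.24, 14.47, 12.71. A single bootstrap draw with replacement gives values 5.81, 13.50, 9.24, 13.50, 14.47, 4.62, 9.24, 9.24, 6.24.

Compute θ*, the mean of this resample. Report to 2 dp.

Mean = (5.81 + 13.50 + 9.24 + 13.50 + 14.47 + 4.62 + 9.24 + 9.24 + 6.24) / 9 = 85.860 / 9 = 9.54

θ* = 9.54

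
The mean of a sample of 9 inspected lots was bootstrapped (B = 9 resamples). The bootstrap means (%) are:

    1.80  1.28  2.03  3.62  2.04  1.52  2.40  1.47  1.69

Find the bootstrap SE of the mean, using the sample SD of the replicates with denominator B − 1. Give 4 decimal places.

SE* = 0.7027

Bootstrap SE is the standard deviation of the 9 replicate means.
Mean of replicates: (1.80 + 1.28 + 2.03 + 3.62 + 2.04 + 1.52 + 2.40 + 1.47 + 1.69) / 9 = 17.85000 / 9 = 1.98333
Sum of squared deviations: (−0.18333)² + (−0.70333)² + (+0.04667)² + (+1.63667)² + (+0.05667)² + (−0.46333)² + (+0.41667)² + (−0.51333)² + (−0.29333)² = 3.95020
Variance = 3.95020 / 8 = 0.49378
SE* = √0.49378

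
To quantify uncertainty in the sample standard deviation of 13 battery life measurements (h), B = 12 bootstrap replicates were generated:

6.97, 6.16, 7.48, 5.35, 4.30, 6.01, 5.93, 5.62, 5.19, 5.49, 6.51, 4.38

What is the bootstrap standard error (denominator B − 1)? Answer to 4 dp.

SE* = 0.9464

Bootstrap SE is the standard deviation of the 12 replicate standard deviations.
Mean of replicates: (6.97 + 6.16 + 7.48 + 5.35 + 4.30 + 6.01 + 5.93 + 5.62 + 5.19 + 5.49 + 6.51 + 4.38) / 12 = 69.39000 / 12 = 5.78250
Sum of squared deviations: (+1.18750)² + (+0.37750)² + (+1.69750)² + (−0.43250)² + (−1.48250)² + (+0.22750)² + (+0.14750)² + (−0.16250)² + (−0.59250)² + (−0.29250)² + (+0.72750)² + (−1.40250)² = 9.85183
Variance = 9.85183 / 11 = 0.89562
SE* = √0.89562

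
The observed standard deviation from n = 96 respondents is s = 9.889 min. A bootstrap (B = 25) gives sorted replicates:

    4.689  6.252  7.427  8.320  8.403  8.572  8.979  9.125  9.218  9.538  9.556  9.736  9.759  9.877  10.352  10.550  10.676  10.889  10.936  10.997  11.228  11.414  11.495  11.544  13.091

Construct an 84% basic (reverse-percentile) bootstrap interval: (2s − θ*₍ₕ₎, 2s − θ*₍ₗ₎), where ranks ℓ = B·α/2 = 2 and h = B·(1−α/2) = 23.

Percentile endpoints at ranks 2 and 23: θ*₍2₎ = 6.252, θ*₍23₎ = 11.495.
Basic interval reflects these around s:
  lower = 2 × 9.889 − 11.495 = 8.283
  upper = 2 × 9.889 − 6.252 = 13.526

(8.283, 13.526)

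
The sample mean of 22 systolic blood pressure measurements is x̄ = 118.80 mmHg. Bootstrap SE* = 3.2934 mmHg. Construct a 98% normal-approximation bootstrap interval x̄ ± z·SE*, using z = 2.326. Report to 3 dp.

Margin = 2.326 × 3.2934 = 7.6604
Interval: 118.80 ± 7.6604

(111.140, 126.460)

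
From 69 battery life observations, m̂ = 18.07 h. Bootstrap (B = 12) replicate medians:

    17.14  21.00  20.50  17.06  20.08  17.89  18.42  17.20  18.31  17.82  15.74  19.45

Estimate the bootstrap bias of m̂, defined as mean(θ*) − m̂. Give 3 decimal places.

mean(θ*) = (17.14 + 21.00 + 20.50 + 17.06 + 20.08 + 17.89 + 18.42 + 17.20 + 18.31 + 17.82 + 15.74 + 19.45) / 12 = 18.3842
bias = 18.3842 − 18.07

bias = +0.314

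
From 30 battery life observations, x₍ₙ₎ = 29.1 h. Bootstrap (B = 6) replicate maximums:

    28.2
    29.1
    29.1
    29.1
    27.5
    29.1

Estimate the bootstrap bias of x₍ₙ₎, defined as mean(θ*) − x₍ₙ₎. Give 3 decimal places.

bias = −0.417

mean(θ*) = (28.2 + 29.1 + 29.1 + 29.1 + 27.5 + 29.1) / 6 = 28.6833
bias = 28.6833 − 29.1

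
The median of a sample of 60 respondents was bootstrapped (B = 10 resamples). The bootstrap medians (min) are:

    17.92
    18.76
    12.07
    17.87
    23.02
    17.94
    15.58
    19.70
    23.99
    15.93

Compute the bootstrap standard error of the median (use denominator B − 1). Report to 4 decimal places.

Bootstrap SE is the standard deviation of the 10 replicate medians.
Mean of replicates: (17.92 + 18.76 + 12.07 + 17.87 + 23.02 + 17.94 + 15.58 + 19.70 + 23.99 + 15.93) / 10 = 182.78000 / 10 = 18.27800
Sum of squared deviations: (−0.35800)² + (+0.48200)² + (−6.20800)² + (−0.40800)² + (+4.74200)² + (−0.33800)² + (−2.69800)² + (+1.42200)² + (+5.71200)² + (−2.34800)² = 109.10836
Variance = 109.10836 / 9 = 12.12315
SE* = √12.12315

SE* = 3.4818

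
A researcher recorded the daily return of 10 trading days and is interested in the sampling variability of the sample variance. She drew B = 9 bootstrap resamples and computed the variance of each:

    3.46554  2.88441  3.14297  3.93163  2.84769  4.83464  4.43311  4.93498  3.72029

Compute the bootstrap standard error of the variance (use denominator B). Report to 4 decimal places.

SE* = 0.7507

Bootstrap SE is the standard deviation of the 9 replicate variances.
Mean of replicates: (3.46554 + 2.88441 + 3.14297 + 3.93163 + 2.84769 + 4.83464 + 4.43311 + 4.93498 + 3.72029) / 9 = 34.195260 / 9 = 3.799473
Sum of squared deviations: (−0.333933)² + (−0.915063)² + (−0.656503)² + (+0.132157)² + (−0.951783)² + (+1.035167)² + (+0.633637)² + (+1.135507)² + (−0.079183)² = 5.071917
Variance = 5.071917 / 9 = 0.563546
SE* = √0.563546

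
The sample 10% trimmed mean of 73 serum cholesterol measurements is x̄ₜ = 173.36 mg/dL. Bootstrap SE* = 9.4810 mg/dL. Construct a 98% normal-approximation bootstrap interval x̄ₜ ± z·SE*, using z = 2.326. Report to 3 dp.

Margin = 2.326 × 9.4810 = 22.0528
Interval: 173.36 ± 22.0528

(151.307, 195.413)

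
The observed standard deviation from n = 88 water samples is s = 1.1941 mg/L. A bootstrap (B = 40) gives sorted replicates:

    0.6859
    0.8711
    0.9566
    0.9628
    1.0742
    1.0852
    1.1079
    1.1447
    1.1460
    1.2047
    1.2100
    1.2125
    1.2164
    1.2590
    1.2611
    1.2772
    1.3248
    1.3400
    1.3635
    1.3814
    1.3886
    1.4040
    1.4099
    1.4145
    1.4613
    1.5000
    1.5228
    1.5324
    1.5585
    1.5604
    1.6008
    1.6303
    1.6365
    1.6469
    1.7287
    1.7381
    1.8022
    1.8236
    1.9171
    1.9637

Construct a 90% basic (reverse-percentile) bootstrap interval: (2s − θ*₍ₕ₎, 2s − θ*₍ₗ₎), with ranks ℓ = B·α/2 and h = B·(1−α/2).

Percentile endpoints at ranks 2 and 38: θ*₍2₎ = 0.8711, θ*₍38₎ = 1.8236.
Basic interval reflects these around s:
  lower = 2 × 1.1941 − 1.8236 = 0.5646
  upper = 2 × 1.1941 − 0.8711 = 1.5171

(0.5646, 1.5171)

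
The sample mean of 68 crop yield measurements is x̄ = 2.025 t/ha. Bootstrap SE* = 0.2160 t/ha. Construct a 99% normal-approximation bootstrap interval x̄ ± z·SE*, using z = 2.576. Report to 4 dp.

Margin = 2.576 × 0.2160 = 0.55642
Interval: 2.025 ± 0.55642

(1.4686, 2.5814)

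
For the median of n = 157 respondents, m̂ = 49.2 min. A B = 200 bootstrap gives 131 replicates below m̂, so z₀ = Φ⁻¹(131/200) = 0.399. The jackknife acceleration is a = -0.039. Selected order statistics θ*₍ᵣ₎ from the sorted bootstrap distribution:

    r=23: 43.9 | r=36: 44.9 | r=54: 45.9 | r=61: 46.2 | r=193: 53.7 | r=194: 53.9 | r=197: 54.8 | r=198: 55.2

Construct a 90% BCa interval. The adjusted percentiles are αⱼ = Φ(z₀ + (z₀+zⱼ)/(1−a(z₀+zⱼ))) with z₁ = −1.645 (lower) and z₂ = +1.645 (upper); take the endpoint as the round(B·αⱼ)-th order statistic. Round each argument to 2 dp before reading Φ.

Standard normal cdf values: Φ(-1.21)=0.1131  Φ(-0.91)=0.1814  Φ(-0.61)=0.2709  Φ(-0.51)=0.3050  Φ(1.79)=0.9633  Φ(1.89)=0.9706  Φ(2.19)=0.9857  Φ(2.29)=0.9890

Lower: z₀ + z₁ = 0.399 + (-1.645) = -1.246; 1 − a(z₀+z₁) = 1 − (-0.039)(-1.246) = 0.9514; argument = 0.399 + (-1.246)/0.9514 = -0.9106 → -0.91.
α₁ = Φ(-0.91) = 0.1814; rank = round(200 × 0.1814) = 36; θ*₍36₎ = 44.9.
Upper: z₀ + z₂ = 2.044; 1 − a(z₀+z₂) = 1.0797; argument = 2.2921 → 2.29; α₂ = 0.9890; rank = 198; θ*₍198₎ = 55.2.

(44.9, 55.2)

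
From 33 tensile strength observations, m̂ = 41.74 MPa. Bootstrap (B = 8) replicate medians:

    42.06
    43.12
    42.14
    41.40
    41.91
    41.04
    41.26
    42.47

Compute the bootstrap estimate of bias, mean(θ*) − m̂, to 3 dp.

mean(θ*) = (42.06 + 43.12 + 42.14 + 41.40 + 41.91 + 41.04 + 41.26 + 42.47) / 8 = 41.9250
bias = 41.9250 − 41.74

bias = +0.185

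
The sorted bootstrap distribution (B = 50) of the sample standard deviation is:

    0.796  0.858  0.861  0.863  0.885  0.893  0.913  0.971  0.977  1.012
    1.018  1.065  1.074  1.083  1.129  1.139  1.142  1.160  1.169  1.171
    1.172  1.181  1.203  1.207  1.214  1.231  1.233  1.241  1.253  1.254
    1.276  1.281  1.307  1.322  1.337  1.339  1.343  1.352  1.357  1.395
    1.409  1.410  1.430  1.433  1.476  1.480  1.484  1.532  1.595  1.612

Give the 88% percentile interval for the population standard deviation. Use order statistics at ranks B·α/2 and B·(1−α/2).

(0.861, 1.484)

α = 0.12; lower rank = 50 × 0.060 = 3; upper rank = 50 × 0.940 = 47.
The 3rd smallest replicate is 0.861; the 47th is 1.484.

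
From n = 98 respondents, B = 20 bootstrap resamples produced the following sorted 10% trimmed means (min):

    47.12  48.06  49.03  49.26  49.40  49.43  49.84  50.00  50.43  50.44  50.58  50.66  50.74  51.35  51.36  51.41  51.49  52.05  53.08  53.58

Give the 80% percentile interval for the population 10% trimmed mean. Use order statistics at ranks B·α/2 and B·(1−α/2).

(48.06, 52.05)

α = 0.20; lower rank = 20 × 0.100 = 2; upper rank = 20 × 0.900 = 18.
The 2nd smallest replicate is 48.06; the 18th is 52.05.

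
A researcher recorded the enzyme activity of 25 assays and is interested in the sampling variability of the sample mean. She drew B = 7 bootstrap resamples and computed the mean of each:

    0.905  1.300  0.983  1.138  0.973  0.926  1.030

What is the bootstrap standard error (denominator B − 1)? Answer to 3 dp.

SE* = 0.139

Bootstrap SE is the standard deviation of the 7 replicate means.
Mean of replicates: (0.905 + 1.300 + 0.983 + 1.138 + 0.973 + 0.926 + 1.030) / 7 = 7.2550 / 7 = 1.0364
Sum of squared deviations: (−0.1314)² + (+0.2636)² + (−0.0534)² + (+0.1016)² + (−0.0634)² + (−0.1104)² + (−0.0064)² = 0.1162
Variance = 0.1162 / 6 = 0.0194
SE* = √0.0194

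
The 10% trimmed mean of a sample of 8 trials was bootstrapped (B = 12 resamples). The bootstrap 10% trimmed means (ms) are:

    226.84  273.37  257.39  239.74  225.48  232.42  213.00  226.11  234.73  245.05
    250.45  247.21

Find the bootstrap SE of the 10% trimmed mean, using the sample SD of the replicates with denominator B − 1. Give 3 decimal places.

SE* = 16.482

Bootstrap SE is the standard deviation of the 12 replicate 10% trimmed means.
Mean of replicates: (226.84 + 273.37 + 257.39 + 239.74 + 225.48 + 232.42 + 213.00 + 226.11 + 234.73 + 245.05 + 250.45 + 247.21) / 12 = 2871.7900 / 12 = 239.3158
Sum of squared deviations: (−12.4758)² + (+34.0542)² + (+18.0742)² + (+0.4242)² + (−13.8358)² + (−6.8958)² + (−26.3158)² + (−13.2058)² + (−4.5858)² + (+5.7342)² + (+11.1342)² + (+7.8942)² = 2988.2861
Variance = 2988.2861 / 11 = 271.6624
SE* = √271.6624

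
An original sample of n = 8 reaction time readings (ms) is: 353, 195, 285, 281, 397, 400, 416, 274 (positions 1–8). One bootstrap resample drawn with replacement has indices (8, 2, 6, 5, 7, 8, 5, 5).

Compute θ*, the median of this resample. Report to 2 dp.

Resample values: 274, 195, 400, 397, 416, 274, 397, 397.
Sorted: 195, 274, 274, 397, 397, 397, 400, 416
Median = average of the two middle values = 397.00

θ* = 397.00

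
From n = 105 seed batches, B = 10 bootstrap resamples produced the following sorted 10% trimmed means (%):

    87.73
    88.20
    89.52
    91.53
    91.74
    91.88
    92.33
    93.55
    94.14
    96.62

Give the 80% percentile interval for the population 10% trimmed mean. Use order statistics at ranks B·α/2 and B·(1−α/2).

(87.73, 94.14)

α = 0.20; lower rank = 10 × 0.100 = 1; upper rank = 10 × 0.900 = 9.
The 1st smallest replicate is 87.73; the 9th is 94.14.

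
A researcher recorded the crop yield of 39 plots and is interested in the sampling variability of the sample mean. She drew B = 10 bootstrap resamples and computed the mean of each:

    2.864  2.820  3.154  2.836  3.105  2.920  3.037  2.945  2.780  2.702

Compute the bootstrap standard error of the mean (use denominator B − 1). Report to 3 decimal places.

SE* = 0.145

Bootstrap SE is the standard deviation of the 10 replicate means.
Mean of replicates: (2.864 + 2.820 + 3.154 + 2.836 + 3.105 + 2.920 + 3.037 + 2.945 + 2.780 + 2.702) / 10 = 29.16300 / 10 = 2.91630
Sum of squared deviations: (−0.05230)² + (−0.09630)² + (+0.23770)² + (−0.08030)² + (+0.18870)² + (+0.00370)² + (+0.12070)² + (+0.02870)² + (−0.13630)² + (−0.21430)² = 0.19047
Variance = 0.19047 / 9 = 0.02116
SE* = √0.02116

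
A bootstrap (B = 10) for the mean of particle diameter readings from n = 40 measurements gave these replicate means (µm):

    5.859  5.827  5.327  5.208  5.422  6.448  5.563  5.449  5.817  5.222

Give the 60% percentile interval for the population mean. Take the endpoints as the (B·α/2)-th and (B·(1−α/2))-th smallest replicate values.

(5.222, 5.827)

Sorted replicates: 5.208, 5.222, 5.327, 5.422, 5.449, 5.563, 5.817, 5.827, 5.859, 6.448
α = 0.40; lower rank = 10 × 0.200 = 2; upper rank = 10 × 0.800 = 8.
The 2nd smallest replicate is 5.222; the 8th is 5.827.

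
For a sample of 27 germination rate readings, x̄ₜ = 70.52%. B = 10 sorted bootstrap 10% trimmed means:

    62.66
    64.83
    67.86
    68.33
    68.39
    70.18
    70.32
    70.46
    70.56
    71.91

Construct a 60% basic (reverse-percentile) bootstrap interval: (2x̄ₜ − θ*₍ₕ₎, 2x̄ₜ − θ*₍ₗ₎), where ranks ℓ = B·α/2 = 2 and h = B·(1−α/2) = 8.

(70.58, 76.21)

Percentile endpoints at ranks 2 and 8: θ*₍2₎ = 64.83, θ*₍8₎ = 70.46.
Basic interval reflects these around x̄ₜ:
  lower = 2 × 70.52 − 70.46 = 70.58
  upper = 2 × 70.52 − 64.83 = 76.21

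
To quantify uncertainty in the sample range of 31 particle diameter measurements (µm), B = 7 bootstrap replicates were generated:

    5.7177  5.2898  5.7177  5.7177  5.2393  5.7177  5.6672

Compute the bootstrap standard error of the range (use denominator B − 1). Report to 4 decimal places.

SE* = 0.2175

Bootstrap SE is the standard deviation of the 7 replicate ranges.
Mean of replicates: (5.7177 + 5.2898 + 5.7177 + 5.7177 + 5.2393 + 5.7177 + 5.6672) / 7 = 39.06710 / 7 = 5.58101
Sum of squared deviations: (+0.13669)² + (−0.29121)² + (+0.13669)² + (+0.13669)² + (−0.34171)² + (+0.13669)² + (+0.08619)² = 0.28373
Variance = 0.28373 / 6 = 0.04729
SE* = √0.04729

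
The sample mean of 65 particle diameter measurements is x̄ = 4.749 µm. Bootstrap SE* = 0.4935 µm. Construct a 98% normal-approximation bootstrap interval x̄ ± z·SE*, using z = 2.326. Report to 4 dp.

(3.6011, 5.8969)

Margin = 2.326 × 0.4935 = 1.14788
Interval: 4.749 ± 1.14788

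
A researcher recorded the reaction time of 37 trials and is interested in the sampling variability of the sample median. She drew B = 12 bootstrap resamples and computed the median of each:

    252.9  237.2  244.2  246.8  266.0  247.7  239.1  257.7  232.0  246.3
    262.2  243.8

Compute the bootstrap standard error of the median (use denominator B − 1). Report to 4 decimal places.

SE* = 10.1448

Bootstrap SE is the standard deviation of the 12 replicate medians.
Mean of replicates: (252.9 + 237.2 + 244.2 + 246.8 + 266.0 + 247.7 + 239.1 + 257.7 + 232.0 + 246.3 + 262.2 + 243.8) / 12 = 2975.90000 / 12 = 247.99167
Sum of squared deviations: (+4.90833)² + (−10.79167)² + (−3.79167)² + (−1.19167)² + (+18.00833)² + (−0.29167)² + (−8.89167)² + (+9.70833)² + (−15.99167)² + (−1.69167)² + (+14.20833)² + (−4.19167)² = 1132.08917
Variance = 1132.08917 / 11 = 102.91720
SE* = √102.91720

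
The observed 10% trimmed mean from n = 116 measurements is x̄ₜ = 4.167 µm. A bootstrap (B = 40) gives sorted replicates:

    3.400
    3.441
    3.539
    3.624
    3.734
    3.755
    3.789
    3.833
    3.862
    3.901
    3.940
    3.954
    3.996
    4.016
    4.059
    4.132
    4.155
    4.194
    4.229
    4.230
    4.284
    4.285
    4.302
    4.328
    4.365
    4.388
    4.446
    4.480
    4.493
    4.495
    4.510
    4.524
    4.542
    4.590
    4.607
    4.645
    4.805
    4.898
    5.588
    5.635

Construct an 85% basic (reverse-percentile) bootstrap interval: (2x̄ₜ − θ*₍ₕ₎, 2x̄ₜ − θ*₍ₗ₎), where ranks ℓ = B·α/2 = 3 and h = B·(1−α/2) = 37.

Percentile endpoints at ranks 3 and 37: θ*₍3₎ = 3.539, θ*₍37₎ = 4.805.
Basic interval reflects these around x̄ₜ:
  lower = 2 × 4.167 − 4.805 = 3.529
  upper = 2 × 4.167 − 3.539 = 4.795

(3.529, 4.795)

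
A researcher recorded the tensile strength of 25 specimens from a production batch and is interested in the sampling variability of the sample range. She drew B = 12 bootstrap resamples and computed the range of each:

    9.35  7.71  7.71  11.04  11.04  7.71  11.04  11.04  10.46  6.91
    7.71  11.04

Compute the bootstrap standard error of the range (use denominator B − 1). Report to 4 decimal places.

SE* = 1.7109

Bootstrap SE is the standard deviation of the 12 replicate ranges.
Mean of replicates: (9.35 + 7.71 + 7.71 + 11.04 + 11.04 + 7.71 + 11.04 + 11.04 + 10.46 + 6.91 + 7.71 + 11.04) / 12 = 112.76000 / 12 = 9.39667
Sum of squared deviations: (−0.04667)² + (−1.68667)² + (−1.68667)² + (+1.64333)² + (+1.64333)² + (−1.68667)² + (+1.64333)² + (+1.64333)² + (+1.06333)² + (−2.48667)² + (−1.68667)² + (+1.64333)² = 32.19847
Variance = 32.19847 / 11 = 2.92713
SE* = √2.92713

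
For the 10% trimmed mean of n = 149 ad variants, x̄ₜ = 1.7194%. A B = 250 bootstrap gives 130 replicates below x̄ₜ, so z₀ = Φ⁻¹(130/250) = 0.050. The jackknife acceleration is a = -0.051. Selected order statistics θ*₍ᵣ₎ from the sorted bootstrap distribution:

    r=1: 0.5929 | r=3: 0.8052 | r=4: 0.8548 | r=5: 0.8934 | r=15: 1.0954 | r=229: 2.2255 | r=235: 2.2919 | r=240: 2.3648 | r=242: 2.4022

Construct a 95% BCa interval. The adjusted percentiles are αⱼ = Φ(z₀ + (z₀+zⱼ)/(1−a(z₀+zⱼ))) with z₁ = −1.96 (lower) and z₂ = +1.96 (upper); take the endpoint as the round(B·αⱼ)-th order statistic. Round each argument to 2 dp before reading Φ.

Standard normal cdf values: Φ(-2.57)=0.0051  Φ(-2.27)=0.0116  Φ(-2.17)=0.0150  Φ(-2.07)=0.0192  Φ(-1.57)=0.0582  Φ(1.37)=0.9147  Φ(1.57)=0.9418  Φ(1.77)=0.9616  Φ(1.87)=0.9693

Lower: z₀ + z₁ = 0.050 + (-1.960) = -1.910; 1 − a(z₀+z₁) = 1 − (-0.051)(-1.910) = 0.9026; argument = 0.050 + (-1.910)/0.9026 = -2.0661 → -2.07.
α₁ = Φ(-2.07) = 0.0192; rank = round(250 × 0.0192) = 5; θ*₍5₎ = 0.8934.
Upper: z₀ + z₂ = 2.010; 1 − a(z₀+z₂) = 1.1025; argument = 1.8731 → 1.87; α₂ = 0.9693; rank = 242; θ*₍242₎ = 2.4022.

(0.8934, 2.4022)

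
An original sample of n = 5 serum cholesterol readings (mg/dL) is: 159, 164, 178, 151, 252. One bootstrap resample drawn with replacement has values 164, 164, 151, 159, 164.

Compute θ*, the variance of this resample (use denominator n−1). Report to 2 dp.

Mean = 160.4000; sum of squared deviations = 129.2000
s² = 129.2000 / 4 = 32.3000

θ* = 32.30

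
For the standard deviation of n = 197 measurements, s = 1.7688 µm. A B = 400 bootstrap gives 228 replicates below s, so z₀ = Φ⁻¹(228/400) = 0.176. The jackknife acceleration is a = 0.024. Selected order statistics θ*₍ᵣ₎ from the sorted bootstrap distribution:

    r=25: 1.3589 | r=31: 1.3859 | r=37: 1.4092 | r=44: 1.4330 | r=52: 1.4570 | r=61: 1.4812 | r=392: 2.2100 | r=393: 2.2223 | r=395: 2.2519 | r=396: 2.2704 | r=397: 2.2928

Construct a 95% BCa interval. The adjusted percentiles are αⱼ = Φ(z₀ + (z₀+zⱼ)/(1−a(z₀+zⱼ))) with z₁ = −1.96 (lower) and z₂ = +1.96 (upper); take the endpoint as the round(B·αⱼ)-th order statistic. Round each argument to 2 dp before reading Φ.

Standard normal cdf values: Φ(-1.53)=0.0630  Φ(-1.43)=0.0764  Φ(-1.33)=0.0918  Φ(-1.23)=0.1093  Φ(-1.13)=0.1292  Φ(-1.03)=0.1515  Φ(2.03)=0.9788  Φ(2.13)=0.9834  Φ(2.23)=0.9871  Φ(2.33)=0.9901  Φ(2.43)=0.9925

Lower: z₀ + z₁ = 0.176 + (-1.960) = -1.784; 1 − a(z₀+z₁) = 1 − (0.024)(-1.784) = 1.0428; argument = 0.176 + (-1.784)/1.0428 = -1.5348 → -1.53.
α₁ = Φ(-1.53) = 0.0630; rank = round(400 × 0.0630) = 25; θ*₍25₎ = 1.3589.
Upper: z₀ + z₂ = 2.136; 1 − a(z₀+z₂) = 0.9487; argument = 2.4274 → 2.43; α₂ = 0.9925; rank = 397; θ*₍397₎ = 2.2928.

(1.3589, 2.2928)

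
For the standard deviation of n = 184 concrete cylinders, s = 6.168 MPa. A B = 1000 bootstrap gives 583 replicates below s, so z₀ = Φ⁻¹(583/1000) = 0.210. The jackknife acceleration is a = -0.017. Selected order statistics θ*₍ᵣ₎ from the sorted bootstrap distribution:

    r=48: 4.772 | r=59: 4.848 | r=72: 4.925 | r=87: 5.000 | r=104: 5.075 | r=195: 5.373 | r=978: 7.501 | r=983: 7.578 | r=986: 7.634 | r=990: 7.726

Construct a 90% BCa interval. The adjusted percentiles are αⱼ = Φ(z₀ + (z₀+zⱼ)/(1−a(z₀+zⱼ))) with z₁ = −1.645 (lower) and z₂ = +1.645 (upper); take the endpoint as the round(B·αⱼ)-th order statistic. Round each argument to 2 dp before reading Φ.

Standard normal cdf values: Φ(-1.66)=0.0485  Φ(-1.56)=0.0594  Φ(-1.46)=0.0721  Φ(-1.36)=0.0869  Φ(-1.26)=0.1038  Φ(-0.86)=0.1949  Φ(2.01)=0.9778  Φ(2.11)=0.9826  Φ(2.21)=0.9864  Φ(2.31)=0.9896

(5.075, 7.501)

Lower: z₀ + z₁ = 0.210 + (-1.645) = -1.435; 1 − a(z₀+z₁) = 1 − (-0.017)(-1.435) = 0.9756; argument = 0.210 + (-1.435)/0.9756 = -1.2609 → -1.26.
α₁ = Φ(-1.26) = 0.1038; rank = round(1000 × 0.1038) = 104; θ*₍104₎ = 5.075.
Upper: z₀ + z₂ = 1.855; 1 − a(z₀+z₂) = 1.0315; argument = 2.0083 → 2.01; α₂ = 0.9778; rank = 978; θ*₍978₎ = 7.501.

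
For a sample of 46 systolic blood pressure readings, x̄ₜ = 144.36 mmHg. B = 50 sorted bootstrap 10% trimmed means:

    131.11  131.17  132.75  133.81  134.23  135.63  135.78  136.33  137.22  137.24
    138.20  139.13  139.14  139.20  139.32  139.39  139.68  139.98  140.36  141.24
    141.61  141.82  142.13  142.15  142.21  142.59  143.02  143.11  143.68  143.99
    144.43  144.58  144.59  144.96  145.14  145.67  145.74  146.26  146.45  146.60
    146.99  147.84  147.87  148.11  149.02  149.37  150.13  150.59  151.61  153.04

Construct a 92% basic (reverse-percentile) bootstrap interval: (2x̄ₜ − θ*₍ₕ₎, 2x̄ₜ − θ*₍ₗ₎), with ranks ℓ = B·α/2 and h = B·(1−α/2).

Percentile endpoints at ranks 2 and 48: θ*₍2₎ = 131.17, θ*₍48₎ = 150.59.
Basic interval reflects these around x̄ₜ:
  lower = 2 × 144.36 − 150.59 = 138.13
  upper = 2 × 144.36 − 131.17 = 157.55

(138.13, 157.55)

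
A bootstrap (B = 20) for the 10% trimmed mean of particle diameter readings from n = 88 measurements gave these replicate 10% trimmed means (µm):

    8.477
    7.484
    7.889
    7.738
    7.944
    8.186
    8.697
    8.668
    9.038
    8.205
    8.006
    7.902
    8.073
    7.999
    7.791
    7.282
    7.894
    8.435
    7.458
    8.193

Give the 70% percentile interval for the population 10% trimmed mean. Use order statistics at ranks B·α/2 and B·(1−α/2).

(7.484, 8.477)

Sorted replicates: 7.282, 7.458, 7.484, 7.738, 7.791, 7.889, 7.894, 7.902, 7.944, 7.999, 8.006, 8.073, 8.186, 8.193, 8.205, 8.435, 8.477, 8.668, 8.697, 9.038
α = 0.30; lower rank = 20 × 0.150 = 3; upper rank = 20 × 0.850 = 17.
The 3rd smallest replicate is 7.484; the 17th is 8.477.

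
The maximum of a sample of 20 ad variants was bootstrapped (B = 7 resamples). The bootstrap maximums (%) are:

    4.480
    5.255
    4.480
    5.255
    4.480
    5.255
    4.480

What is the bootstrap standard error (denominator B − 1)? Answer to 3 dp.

SE* = 0.414

Bootstrap SE is the standard deviation of the 7 replicate maximums.
Mean of replicates: (4.480 + 5.255 + 4.480 + 5.255 + 4.480 + 5.255 + 4.480) / 7 = 33.6850 / 7 = 4.8121
Sum of squared deviations: (−0.3321)² + (+0.4429)² + (−0.3321)² + (+0.4429)² + (−0.3321)² + (+0.4429)² + (−0.3321)² = 1.0296
Variance = 1.0296 / 6 = 0.1716
SE* = √0.1716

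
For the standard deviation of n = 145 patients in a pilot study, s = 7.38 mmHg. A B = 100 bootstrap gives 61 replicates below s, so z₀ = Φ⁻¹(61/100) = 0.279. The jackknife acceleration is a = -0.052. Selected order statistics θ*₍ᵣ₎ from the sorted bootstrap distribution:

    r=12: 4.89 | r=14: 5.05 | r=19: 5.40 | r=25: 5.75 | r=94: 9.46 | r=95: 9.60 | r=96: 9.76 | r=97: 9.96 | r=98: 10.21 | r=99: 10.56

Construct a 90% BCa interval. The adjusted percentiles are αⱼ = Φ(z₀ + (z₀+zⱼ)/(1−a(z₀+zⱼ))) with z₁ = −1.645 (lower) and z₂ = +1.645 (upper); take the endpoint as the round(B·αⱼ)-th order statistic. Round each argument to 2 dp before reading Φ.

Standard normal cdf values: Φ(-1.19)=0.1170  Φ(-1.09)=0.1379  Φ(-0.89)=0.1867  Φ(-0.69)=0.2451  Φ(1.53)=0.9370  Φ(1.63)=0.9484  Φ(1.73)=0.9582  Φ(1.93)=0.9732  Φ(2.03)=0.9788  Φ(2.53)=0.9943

Lower: z₀ + z₁ = 0.279 + (-1.645) = -1.366; 1 − a(z₀+z₁) = 1 − (-0.052)(-1.366) = 0.9290; argument = 0.279 + (-1.366)/0.9290 = -1.1914 → -1.19.
α₁ = Φ(-1.19) = 0.1170; rank = round(100 × 0.1170) = 12; θ*₍12₎ = 4.89.
Upper: z₀ + z₂ = 1.924; 1 − a(z₀+z₂) = 1.1000; argument = 2.0280 → 2.03; α₂ = 0.9788; rank = 98; θ*₍98₎ = 10.21.

(4.89, 10.21)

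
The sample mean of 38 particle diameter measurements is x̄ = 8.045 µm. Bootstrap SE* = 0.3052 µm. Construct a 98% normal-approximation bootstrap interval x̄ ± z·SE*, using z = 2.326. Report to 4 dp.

(7.3351, 8.7549)

Margin = 2.326 × 0.3052 = 0.70990
Interval: 8.045 ± 0.70990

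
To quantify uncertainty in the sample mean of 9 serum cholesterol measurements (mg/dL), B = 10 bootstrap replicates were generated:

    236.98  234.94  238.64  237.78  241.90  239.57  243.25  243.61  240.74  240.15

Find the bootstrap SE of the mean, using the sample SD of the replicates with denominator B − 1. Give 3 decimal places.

Bootstrap SE is the standard deviation of the 10 replicate means.
Mean of replicates: (236.98 + 234.94 + 238.64 + 237.78 + 241.90 + 239.57 + 243.25 + 243.61 + 240.74 + 240.15) / 10 = 2397.5600 / 10 = 239.7560
Sum of squared deviations: (−2.7760)² + (−4.8160)² + (−1.1160)² + (−1.9760)² + (+2.1440)² + (−0.1860)² + (+3.4940)² + (+3.8540)² + (+0.9840)² + (+0.3940)² = 68.8662
Variance = 68.8662 / 9 = 7.6518
SE* = √7.6518

SE* = 2.766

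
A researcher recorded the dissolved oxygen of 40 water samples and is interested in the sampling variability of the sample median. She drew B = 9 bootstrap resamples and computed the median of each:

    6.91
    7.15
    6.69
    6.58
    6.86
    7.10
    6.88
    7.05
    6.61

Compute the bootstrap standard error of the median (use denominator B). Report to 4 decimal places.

Bootstrap SE is the standard deviation of the 9 replicate medians.
Mean of replicates: (6.91 + 7.15 + 6.69 + 6.58 + 6.86 + 7.10 + 6.88 + 7.05 + 6.61) / 9 = 61.83000 / 9 = 6.87000
Sum of squared deviations: (+0.04000)² + (+0.28000)² + (−0.18000)² + (−0.29000)² + (−0.01000)² + (+0.23000)² + (+0.01000)² + (+0.18000)² + (−0.26000)² = 0.34960
Variance = 0.34960 / 9 = 0.03884
SE* = √0.03884

SE* = 0.1971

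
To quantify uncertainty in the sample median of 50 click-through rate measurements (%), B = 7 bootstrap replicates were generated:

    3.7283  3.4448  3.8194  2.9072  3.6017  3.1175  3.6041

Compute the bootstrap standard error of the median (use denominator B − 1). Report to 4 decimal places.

Bootstrap SE is the standard deviation of the 7 replicate medians.
Mean of replicates: (3.7283 + 3.4448 + 3.8194 + 2.9072 + 3.6017 + 3.1175 + 3.6041) / 7 = 24.22300 / 7 = 3.46043
Sum of squared deviations: (+0.26787)² + (−0.01563)² + (+0.35897)² + (−0.55323)² + (+0.14127)² + (−0.34293)² + (+0.14367)² = 0.66512
Variance = 0.66512 / 6 = 0.11085
SE* = √0.11085

SE* = 0.3329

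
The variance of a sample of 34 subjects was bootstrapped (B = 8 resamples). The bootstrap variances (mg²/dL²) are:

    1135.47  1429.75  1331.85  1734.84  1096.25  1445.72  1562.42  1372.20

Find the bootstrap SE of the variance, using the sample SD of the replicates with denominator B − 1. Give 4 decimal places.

SE* = 209.7905

Bootstrap SE is the standard deviation of the 8 replicate variances.
Mean of replicates: (1135.47 + 1429.75 + 1331.85 + 1734.84 + 1096.25 + 1445.72 + 1562.42 + 1372.20) / 8 = 11108.50000 / 8 = 1388.56250
Sum of squared deviations: (−253.09250)² + (+41.18750)² + (−56.71250)² + (+346.27750)² + (−292.31250)² + (+57.15750)² + (+173.85750)² + (−16.36250)² = 308084.37755
Variance = 308084.37755 / 7 = 44012.05394
SE* = √44012.05394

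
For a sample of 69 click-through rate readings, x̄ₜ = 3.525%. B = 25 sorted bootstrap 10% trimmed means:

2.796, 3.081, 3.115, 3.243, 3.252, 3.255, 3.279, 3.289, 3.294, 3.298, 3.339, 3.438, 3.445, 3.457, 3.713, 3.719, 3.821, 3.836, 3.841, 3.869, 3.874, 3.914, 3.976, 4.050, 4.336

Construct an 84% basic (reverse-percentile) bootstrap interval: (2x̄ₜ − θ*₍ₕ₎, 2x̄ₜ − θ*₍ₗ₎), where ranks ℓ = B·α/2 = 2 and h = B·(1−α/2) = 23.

Percentile endpoints at ranks 2 and 23: θ*₍2₎ = 3.081, θ*₍23₎ = 3.976.
Basic interval reflects these around x̄ₜ:
  lower = 2 × 3.525 − 3.976 = 3.074
  upper = 2 × 3.525 − 3.081 = 3.969

(3.074, 3.969)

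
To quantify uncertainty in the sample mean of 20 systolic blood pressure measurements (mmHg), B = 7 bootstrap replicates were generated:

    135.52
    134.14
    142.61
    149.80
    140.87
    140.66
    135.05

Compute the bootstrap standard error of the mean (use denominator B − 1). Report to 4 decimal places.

SE* = 5.5181

Bootstrap SE is the standard deviation of the 7 replicate means.
Mean of replicates: (135.52 + 134.14 + 142.61 + 149.80 + 140.87 + 140.66 + 135.05) / 7 = 978.65000 / 7 = 139.80714
Sum of squared deviations: (−4.28714)² + (−5.66714)² + (+2.80286)² + (+9.99286)² + (+1.06286)² + (+0.85286)² + (−4.75714)² = 182.69674
Variance = 182.69674 / 6 = 30.44946
SE* = √30.44946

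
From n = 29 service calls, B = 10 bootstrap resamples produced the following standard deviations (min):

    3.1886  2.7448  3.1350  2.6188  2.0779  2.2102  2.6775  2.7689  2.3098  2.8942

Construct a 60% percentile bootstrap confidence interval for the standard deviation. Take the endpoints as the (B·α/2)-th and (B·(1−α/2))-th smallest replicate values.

(2.2102, 2.8942)

Sorted replicates: 2.0779, 2.2102, 2.3098, 2.6188, 2.6775, 2.7448, 2.7689, 2.8942, 3.1350, 3.1886
α = 0.40; lower rank = 10 × 0.200 = 2; upper rank = 10 × 0.800 = 8.
The 2nd smallest replicate is 2.2102; the 8th is 2.8942.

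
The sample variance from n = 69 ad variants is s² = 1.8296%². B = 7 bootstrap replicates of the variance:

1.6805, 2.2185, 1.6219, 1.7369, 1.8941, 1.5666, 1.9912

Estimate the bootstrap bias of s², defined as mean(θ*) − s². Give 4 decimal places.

bias = −0.0139

mean(θ*) = (1.6805 + 2.2185 + 1.6219 + 1.7369 + 1.8941 + 1.5666 + 1.9912) / 7 = 1.81567
bias = 1.81567 − 1.8296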